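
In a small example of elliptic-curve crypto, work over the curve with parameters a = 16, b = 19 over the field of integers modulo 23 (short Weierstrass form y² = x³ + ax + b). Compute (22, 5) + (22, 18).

O

The two points share x = 22 and their y-coordinates satisfy 5 + 18 ≡ 0 (mod 23), so they are inverses. Their sum is ∞.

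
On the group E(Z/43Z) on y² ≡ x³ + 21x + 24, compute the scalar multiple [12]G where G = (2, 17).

(27, 8)

Double-and-add on 12 = (1100)₂. Start with G = (2, 17) for the leading 1-bit.
double: tangent at (2, 17): λ = (3·2² + 21)/(2·17) ≡ 33/34. 34⁻¹ ≡ 19 (mod 43) since 34·19 = 646 ≡ 1, so λ ≡ 33·19 ≡ 25.
  x = λ² - 2 - 2 = 625 - 4 ≡ 19; y = λ·(2 - 19) - 17 ≡ 31. → (19, 31)
add G: (19, 31) + (2, 17). λ = (17 - 31)/(2 - 19) ≡ 29/26 mod 43. 26⁻¹ ≡ 5 (mod 43) since 26·5 = 130 ≡ 1, so λ ≡ 16.
  x = λ² - 19 - 2 = 256 - 21 ≡ 20; y = λ·(19 - 20) - 31 ≡ 39. → (20, 39)
double: tangent at (20, 39): λ = (3·20² + 21)/(2·39) ≡ 17/35. 35⁻¹ ≡ 16 (mod 43) since 35·16 = 560 ≡ 1, so λ ≡ 17·16 ≡ 14.
  x = λ² - 20 - 20 = 196 - 40 ≡ 27; y = λ·(20 - 27) - 39 ≡ 35. → (27, 35)
double: tangent at (27, 35): λ = (3·27² + 21)/(2·35) ≡ 15/27. 27⁻¹ ≡ 8 (mod 43), so λ ≡ 15·8 ≡ 34.
  x = λ² - 27 - 27 = 1156 - 54 ≡ 27; y = λ·(27 - 27) - 35 ≡ 8. → (27, 8)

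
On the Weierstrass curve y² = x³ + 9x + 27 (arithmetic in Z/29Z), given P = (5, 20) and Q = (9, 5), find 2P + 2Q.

O

First 2P:
Repeated addition: build up to 2P.
2P: tangent at (5, 20): λ = (3·5² + 9)/(2·20) ≡ 26/11. 11⁻¹ ≡ 8 (mod 29), so λ ≡ 26·8 ≡ 5.
  x = λ² - 5 - 5 = 25 - 10 ≡ 15; y = λ·(5 - 15) - 20 ≡ 17. → (15, 17)
2P = (15, 17).
Next 2Q:
Repeated addition: build up to 2Q.
2Q: tangent at (9, 5): λ = (3·9² + 9)/(2·5) ≡ 20/10. 10⁻¹ ≡ 3 (mod 29) since 10·3 = 30 ≡ 1, so λ ≡ 20·3 ≡ 2.
  x = λ² - 9 - 9 = 4 - 18 ≡ 15; y = λ·(9 - 15) - 5 ≡ 12. → (15, 12)
2Q = (15, 12).
Finally 2P + 2Q:
(15, 17) + (15, 12): same x and y₁ ≡ -y₂, so the sum is 𝒪.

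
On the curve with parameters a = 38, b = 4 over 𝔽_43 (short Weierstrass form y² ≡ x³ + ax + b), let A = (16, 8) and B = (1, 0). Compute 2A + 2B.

First 2A:
Repeated addition: build up to 2A.
2A: tangent at (16, 8): λ = (3·16² + 38)/(2·8) ≡ 32/16. 16⁻¹ ≡ 35 (mod 43) since 16·35 = 560 ≡ 1, so λ ≡ 32·35 ≡ 2.
  x = λ² - 16 - 16 = 4 - 32 ≡ 15; y = λ·(16 - 15) - 8 ≡ 37. → (15, 37)
2A = (15, 37).
Next 2B:
Repeated addition: build up to 2B.
2B: (1, 0) + (1, 0): same x and y₁ ≡ -y₂, so the sum is the point at infinity.
2B = the point at infinity.
Finally 2A + 2B:
(15, 37) + the point at infinity = (15, 37) (identity).

(15, 37)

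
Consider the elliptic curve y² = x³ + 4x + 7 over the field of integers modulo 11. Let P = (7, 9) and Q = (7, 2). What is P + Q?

O

The two points share x = 7 and their y-coordinates satisfy 9 + 2 ≡ 0 (mod 11), so they are inverses. Their sum is the point at infinity.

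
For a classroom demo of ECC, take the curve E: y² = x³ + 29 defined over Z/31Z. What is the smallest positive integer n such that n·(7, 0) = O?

2P: (7, 0) + (7, 0): same x and y₁ ≡ -y₂, so the sum is O.
2P = O, so the order is 2.

2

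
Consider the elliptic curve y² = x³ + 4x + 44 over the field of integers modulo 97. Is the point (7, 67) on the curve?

y² = 67² ≡ 27; x³ + 4x + 44 = 415 ≡ 27 (mod 97). 27 = 27.

yes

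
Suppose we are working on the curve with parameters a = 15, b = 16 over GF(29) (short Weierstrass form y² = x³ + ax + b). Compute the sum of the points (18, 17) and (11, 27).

(5, 10)

(18, 17) + (11, 27). λ = (27 - 17)/(11 - 18) ≡ 10/22 mod 29. 22⁻¹ ≡ 4 (mod 29) since 22·4 = 88 ≡ 1, so λ ≡ 11.
  x = λ² - 18 - 11 = 121 - 29 ≡ 5; y = λ·(18 - 5) - 17 ≡ 10. → (5, 10)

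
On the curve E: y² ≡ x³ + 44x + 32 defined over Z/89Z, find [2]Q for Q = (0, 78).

tangent at (0, 78): λ = (3·0² + 44)/(2·78) ≡ 44/67. 67⁻¹ ≡ 4 (mod 89), so λ ≡ 44·4 ≡ 87.
  x = λ² - 0 - 0 = 7569 - 0 ≡ 4; y = λ·(0 - 4) - 78 ≡ 19. → (4, 19)

(4, 19)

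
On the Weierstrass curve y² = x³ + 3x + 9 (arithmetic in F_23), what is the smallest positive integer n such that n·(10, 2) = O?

2P: tangent at (10, 2): λ = (3·10² + 3)/(2·2) ≡ 4/4. 4⁻¹ ≡ 6 (mod 23), so λ ≡ 4·6 ≡ 1.
  x = λ² - 10 - 10 = 1 - 20 ≡ 4; y = λ·(10 - 4) - 2 ≡ 4. → (4, 4)
3P: (4, 4) + (10, 2). λ = (2 - 4)/(10 - 4) ≡ 21/6 mod 23. 6⁻¹ ≡ 4 (mod 23), so λ ≡ 15.
  x = λ² - 4 - 10 = 225 - 14 ≡ 4; y = λ·(4 - 4) - 4 ≡ 19. → (4, 19)
4P: (4, 19) + (10, 2). λ = (2 - 19)/(10 - 4) ≡ 6/6 mod 23. 6⁻¹ ≡ 4 (mod 23) since 6·4 = 24 ≡ 1, so λ ≡ 1.
  x = λ² - 4 - 10 = 1 - 14 ≡ 10; y = λ·(4 - 10) - 19 ≡ 21. → (10, 21)
5P: (10, 21) + (10, 2): same x and y₁ ≡ -y₂, so the sum is O.
5P = O, so the order is 5.

5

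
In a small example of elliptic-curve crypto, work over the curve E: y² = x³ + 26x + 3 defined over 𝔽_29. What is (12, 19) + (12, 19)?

tangent at (12, 19): λ = (3·12² + 26)/(2·19) ≡ 23/9. 9⁻¹ ≡ 13 (mod 29), so λ ≡ 23·13 ≡ 9.
  x = λ² - 12 - 12 = 81 - 24 ≡ 28; y = λ·(12 - 28) - 19 ≡ 11. → (28, 11)

(28, 11)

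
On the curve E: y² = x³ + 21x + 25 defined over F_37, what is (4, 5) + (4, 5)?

(20, 3)

tangent at (4, 5): λ = (3·4² + 21)/(2·5) ≡ 32/10. 10⁻¹ ≡ 26 (mod 37), so λ ≡ 32·26 ≡ 18.
  x = λ² - 4 - 4 = 324 - 8 ≡ 20; y = λ·(4 - 20) - 5 ≡ 3. → (20, 3)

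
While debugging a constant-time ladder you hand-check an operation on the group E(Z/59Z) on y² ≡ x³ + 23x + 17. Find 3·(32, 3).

Write G = (32, 3).
Repeated addition: build up to 3G.
2G: tangent at (32, 3): λ = (3·32² + 23)/(2·3) ≡ 27/6. 6⁻¹ ≡ 10 (mod 59), so λ ≡ 27·10 ≡ 34.
  x = λ² - 32 - 32 = 1156 - 64 ≡ 30; y = λ·(32 - 30) - 3 ≡ 6. → (30, 6)
3G: (30, 6) + (32, 3). λ = (3 - 6)/(32 - 30) ≡ 56/2 mod 59. 2⁻¹ ≡ 30 (mod 59), so λ ≡ 28.
  x = λ² - 30 - 32 = 784 - 62 ≡ 14; y = λ·(30 - 14) - 6 ≡ 29. → (14, 29)

(14, 29)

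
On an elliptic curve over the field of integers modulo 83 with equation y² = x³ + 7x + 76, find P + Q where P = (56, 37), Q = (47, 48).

(56, 37) + (47, 48). λ = (48 - 37)/(47 - 56) ≡ 11/74 mod 83. 74⁻¹ ≡ 46 (mod 83) since 74·46 = 3404 ≡ 1, so λ ≡ 8.
  x = λ² - 56 - 47 = 64 - 103 ≡ 44; y = λ·(56 - 44) - 37 ≡ 59. → (44, 59)

(44, 59)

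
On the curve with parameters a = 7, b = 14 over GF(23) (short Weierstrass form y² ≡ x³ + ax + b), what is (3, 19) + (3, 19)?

(2, 17)

tangent at (3, 19): λ = (3·3² + 7)/(2·19) ≡ 11/15. 15⁻¹ ≡ 20 (mod 23), so λ ≡ 11·20 ≡ 13.
  x = λ² - 3 - 3 = 169 - 6 ≡ 2; y = λ·(3 - 2) - 19 ≡ 17. → (2, 17)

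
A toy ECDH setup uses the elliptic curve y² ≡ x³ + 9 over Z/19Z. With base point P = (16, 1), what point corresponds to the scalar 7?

Double-and-add on 7 = (111)₂. Start with P = (16, 1) for the leading 1-bit.
double: tangent at (16, 1): λ = (3·16² + 0)/(2·1) ≡ 8/2. 2⁻¹ ≡ 10 (mod 19) since 2·10 = 20 ≡ 1, so λ ≡ 8·10 ≡ 4.
  x = λ² - 16 - 16 = 16 - 32 ≡ 3; y = λ·(16 - 3) - 1 ≡ 13. → (3, 13)
add P: (3, 13) + (16, 1). λ = (1 - 13)/(16 - 3) ≡ 7/13 mod 19. 13⁻¹ ≡ 3 (mod 19) since 13·3 = 39 ≡ 1, so λ ≡ 2.
  x = λ² - 3 - 16 = 4 - 19 ≡ 4; y = λ·(3 - 4) - 13 ≡ 4. → (4, 4)
double: tangent at (4, 4): λ = (3·4² + 0)/(2·4) ≡ 10/8. 8⁻¹ ≡ 12 (mod 19) since 8·12 = 96 ≡ 1, so λ ≡ 10·12 ≡ 6.
  x = λ² - 4 - 4 = 36 - 8 ≡ 9; y = λ·(4 - 9) - 4 ≡ 4. → (9, 4)
add P: (9, 4) + (16, 1). λ = (1 - 4)/(16 - 9) ≡ 16/7 mod 19. 7⁻¹ ≡ 11 (mod 19) since 7·11 = 77 ≡ 1, so λ ≡ 5.
  x = λ² - 9 - 16 = 25 - 25 ≡ 0; y = λ·(9 - 0) - 4 ≡ 3. → (0, 3)

(0, 3)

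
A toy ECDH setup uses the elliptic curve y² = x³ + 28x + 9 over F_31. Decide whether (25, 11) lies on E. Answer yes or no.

yes

y² = 11² ≡ 28; x³ + 28x + 9 = 16334 ≡ 28 (mod 31). 28 = 28.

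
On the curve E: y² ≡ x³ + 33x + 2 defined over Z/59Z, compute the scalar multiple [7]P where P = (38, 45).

Repeated addition: build up to 7P.
2P: tangent at (38, 45): λ = (3·38² + 33)/(2·45) ≡ 58/31. 31⁻¹ ≡ 40 (mod 59), so λ ≡ 58·40 ≡ 19.
  x = λ² - 38 - 38 = 361 - 76 ≡ 49; y = λ·(38 - 49) - 45 ≡ 41. → (49, 41)
3P: (49, 41) + (38, 45). λ = (45 - 41)/(38 - 49) ≡ 4/48 mod 59. 48⁻¹ ≡ 16 (mod 59), so λ ≡ 5.
  x = λ² - 49 - 38 = 25 - 87 ≡ 56; y = λ·(49 - 56) - 41 ≡ 42. → (56, 42)
4P: (56, 42) + (38, 45). λ = (45 - 42)/(38 - 56) ≡ 3/41 mod 59. 41⁻¹ ≡ 36 (mod 59) since 41·36 = 1476 ≡ 1, so λ ≡ 49.
  x = λ² - 56 - 38 = 2401 - 94 ≡ 6; y = λ·(56 - 6) - 42 ≡ 48. → (6, 48)
5P: (6, 48) + (38, 45). λ = (45 - 48)/(38 - 6) ≡ 56/32 mod 59. 32⁻¹ ≡ 24 (mod 59), so λ ≡ 46.
  x = λ² - 6 - 38 = 2116 - 44 ≡ 7; y = λ·(6 - 7) - 48 ≡ 24. → (7, 24)
6P: (7, 24) + (38, 45). λ = (45 - 24)/(38 - 7) ≡ 21/31 mod 59. 31⁻¹ ≡ 40 (mod 59), so λ ≡ 14.
  x = λ² - 7 - 38 = 196 - 45 ≡ 33; y = λ·(7 - 33) - 24 ≡ 25. → (33, 25)
7P: (33, 25) + (38, 45). λ = (45 - 25)/(38 - 33) ≡ 20/5 mod 59. 5⁻¹ ≡ 12 (mod 59) since 5·12 = 60 ≡ 1, so λ ≡ 4.
  x = λ² - 33 - 38 = 16 - 71 ≡ 4; y = λ·(33 - 4) - 25 ≡ 32. → (4, 32)

(4, 32)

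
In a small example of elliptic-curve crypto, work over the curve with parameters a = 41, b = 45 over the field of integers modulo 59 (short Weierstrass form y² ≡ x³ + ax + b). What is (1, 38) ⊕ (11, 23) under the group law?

(1, 38) + (11, 23). λ = (23 - 38)/(11 - 1) ≡ 44/10 mod 59. 10⁻¹ ≡ 6 (mod 59), so λ ≡ 28.
  x = λ² - 1 - 11 = 784 - 12 ≡ 5; y = λ·(1 - 5) - 38 ≡ 27. → (5, 27)

(5, 27)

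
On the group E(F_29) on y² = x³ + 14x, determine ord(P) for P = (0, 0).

2P: (0, 0) + (0, 0): same x and y₁ ≡ -y₂, so the sum is ∞.
2P = ∞, so the order is 2.

2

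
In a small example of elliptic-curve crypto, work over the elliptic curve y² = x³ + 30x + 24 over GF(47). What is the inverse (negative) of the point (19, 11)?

-(19, 11) = (19, -11 mod 47) = (19, 36).

(19, 36)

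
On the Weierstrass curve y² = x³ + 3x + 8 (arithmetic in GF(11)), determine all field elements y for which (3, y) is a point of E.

x³ + 3x + 8 = 44 ≡ 0 (mod 11).
Only y = 0 satisfies y² ≡ 0.

0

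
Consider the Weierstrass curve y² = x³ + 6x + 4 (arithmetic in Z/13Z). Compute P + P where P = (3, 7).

(4, 12)

tangent at (3, 7): λ = (3·3² + 6)/(2·7) ≡ 7/1. 1⁻¹ ≡ 1 (mod 13), so λ ≡ 7·1 ≡ 7.
  x = λ² - 3 - 3 = 49 - 6 ≡ 4; y = λ·(3 - 4) - 7 ≡ 12. → (4, 12)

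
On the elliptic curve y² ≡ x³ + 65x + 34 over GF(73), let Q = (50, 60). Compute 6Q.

Repeated addition: build up to 6Q.
2Q: tangent at (50, 60): λ = (3·50² + 65)/(2·60) ≡ 46/47. 47⁻¹ ≡ 14 (mod 73) since 47·14 = 658 ≡ 1, so λ ≡ 46·14 ≡ 60.
  x = λ² - 50 - 50 = 3600 - 100 ≡ 69; y = λ·(50 - 69) - 60 ≡ 41. → (69, 41)
3Q: (69, 41) + (50, 60). λ = (60 - 41)/(50 - 69) ≡ 19/54 mod 73. 54⁻¹ ≡ 23 (mod 73) since 54·23 = 1242 ≡ 1, so λ ≡ 72.
  x = λ² - 69 - 50 = 5184 - 119 ≡ 28; y = λ·(69 - 28) - 41 ≡ 64. → (28, 64)
4Q: (28, 64) + (50, 60). λ = (60 - 64)/(50 - 28) ≡ 69/22 mod 73. 22⁻¹ ≡ 10 (mod 73) since 22·10 = 220 ≡ 1, so λ ≡ 33.
  x = λ² - 28 - 50 = 1089 - 78 ≡ 62; y = λ·(28 - 62) - 64 ≡ 55. → (62, 55)
5Q: (62, 55) + (50, 60). λ = (60 - 55)/(50 - 62) ≡ 5/61 mod 73. 61⁻¹ ≡ 6 (mod 73), so λ ≡ 30.
  x = λ² - 62 - 50 = 900 - 112 ≡ 58; y = λ·(62 - 58) - 55 ≡ 65. → (58, 65)
6Q: (58, 65) + (50, 60). λ = (60 - 65)/(50 - 58) ≡ 68/65 mod 73. 65⁻¹ ≡ 9 (mod 73) since 65·9 = 585 ≡ 1, so λ ≡ 28.
  x = λ² - 58 - 50 = 784 - 108 ≡ 19; y = λ·(58 - 19) - 65 ≡ 5. → (19, 5)

(19, 5)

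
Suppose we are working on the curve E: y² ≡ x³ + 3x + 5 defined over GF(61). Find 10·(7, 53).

Write P = (7, 53).
Repeated addition: build up to 10P.
2P: tangent at (7, 53): λ = (3·7² + 3)/(2·53) ≡ 28/45. 45⁻¹ ≡ 19 (mod 61), so λ ≡ 28·19 ≡ 44.
  x = λ² - 7 - 7 = 1936 - 14 ≡ 31; y = λ·(7 - 31) - 53 ≡ 50. → (31, 50)
3P: (31, 50) + (7, 53). λ = (53 - 50)/(7 - 31) ≡ 3/37 mod 61. 37⁻¹ ≡ 33 (mod 61), so λ ≡ 38.
  x = λ² - 31 - 7 = 1444 - 38 ≡ 3; y = λ·(31 - 3) - 50 ≡ 38. → (3, 38)
4P: (3, 38) + (7, 53). λ = (53 - 38)/(7 - 3) ≡ 15/4 mod 61. 4⁻¹ ≡ 46 (mod 61), so λ ≡ 19.
  x = λ² - 3 - 7 = 361 - 10 ≡ 46; y = λ·(3 - 46) - 38 ≡ 60. → (46, 60)
5P: (46, 60) + (7, 53). λ = (53 - 60)/(7 - 46) ≡ 54/22 mod 61. 22⁻¹ ≡ 25 (mod 61), so λ ≡ 8.
  x = λ² - 46 - 7 = 64 - 53 ≡ 11; y = λ·(46 - 11) - 60 ≡ 37. → (11, 37)
6P: (11, 37) + (7, 53). λ = (53 - 37)/(7 - 11) ≡ 16/57 mod 61. 57⁻¹ ≡ 15 (mod 61), so λ ≡ 57.
  x = λ² - 11 - 7 = 3249 - 18 ≡ 59; y = λ·(11 - 59) - 37 ≡ 33. → (59, 33)
7P: (59, 33) + (7, 53). λ = (53 - 33)/(7 - 59) ≡ 20/9 mod 61. 9⁻¹ ≡ 34 (mod 61), so λ ≡ 9.
  x = λ² - 59 - 7 = 81 - 66 ≡ 15; y = λ·(59 - 15) - 33 ≡ 58. → (15, 58)
8P: (15, 58) + (7, 53). λ = (53 - 58)/(7 - 15) ≡ 56/53 mod 61. 53⁻¹ ≡ 38 (mod 61), so λ ≡ 54.
  x = λ² - 15 - 7 = 2916 - 22 ≡ 27; y = λ·(15 - 27) - 58 ≡ 26. → (27, 26)
9P: (27, 26) + (7, 53). λ = (53 - 26)/(7 - 27) ≡ 27/41 mod 61. 41⁻¹ ≡ 3 (mod 61) since 41·3 = 123 ≡ 1, so λ ≡ 20.
  x = λ² - 27 - 7 = 400 - 34 ≡ 0; y = λ·(27 - 0) - 26 ≡ 26. → (0, 26)
10P: (0, 26) + (7, 53). λ = (53 - 26)/(7 - 0) ≡ 27/7 mod 61. 7⁻¹ ≡ 35 (mod 61), so λ ≡ 30.
  x = λ² - 0 - 7 = 900 - 7 ≡ 39; y = λ·(0 - 39) - 26 ≡ 24. → (39, 24)

(39, 24)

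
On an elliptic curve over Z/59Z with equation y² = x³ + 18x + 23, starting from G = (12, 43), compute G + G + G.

Repeated addition: build up to 3G.
2G: tangent at (12, 43): λ = (3·12² + 18)/(2·43) ≡ 37/27. 27⁻¹ ≡ 35 (mod 59), so λ ≡ 37·35 ≡ 56.
  x = λ² - 12 - 12 = 3136 - 24 ≡ 44; y = λ·(12 - 44) - 43 ≡ 53. → (44, 53)
3G: (44, 53) + (12, 43). λ = (43 - 53)/(12 - 44) ≡ 49/27 mod 59. 27⁻¹ ≡ 35 (mod 59), so λ ≡ 4.
  x = λ² - 44 - 12 = 16 - 56 ≡ 19; y = λ·(44 - 19) - 53 ≡ 47. → (19, 47)

(19, 47)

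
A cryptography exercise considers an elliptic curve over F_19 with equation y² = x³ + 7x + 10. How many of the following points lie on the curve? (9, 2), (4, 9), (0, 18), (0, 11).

1

(9, 2): 2² ≡ 4, rhs ≡ 4 → on.
(4, 9): 9² ≡ 5, rhs ≡ 7 → off.
(0, 18): 18² ≡ 1, rhs ≡ 10 → off.
(0, 11): 11² ≡ 7, rhs ≡ 10 → off.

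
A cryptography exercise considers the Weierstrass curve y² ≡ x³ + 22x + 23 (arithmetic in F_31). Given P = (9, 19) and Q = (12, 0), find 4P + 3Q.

First 4P:
Repeated addition: build up to 4P.
2P: tangent at (9, 19): λ = (3·9² + 22)/(2·19) ≡ 17/7. 7⁻¹ ≡ 9 (mod 31) since 7·9 = 63 ≡ 1, so λ ≡ 17·9 ≡ 29.
  x = λ² - 9 - 9 = 841 - 18 ≡ 17; y = λ·(9 - 17) - 19 ≡ 28. → (17, 28)
3P: (17, 28) + (9, 19). λ = (19 - 28)/(9 - 17) ≡ 22/23 mod 31. 23⁻¹ ≡ 27 (mod 31), so λ ≡ 5.
  x = λ² - 17 - 9 = 25 - 26 ≡ 30; y = λ·(17 - 30) - 28 ≡ 0. → (30, 0)
4P: (30, 0) + (9, 19). λ = (19 - 0)/(9 - 30) ≡ 19/10 mod 31. 10⁻¹ ≡ 28 (mod 31), so λ ≡ 5.
  x = λ² - 30 - 9 = 25 - 39 ≡ 17; y = λ·(30 - 17) - 0 ≡ 3. → (17, 3)
4P = (17, 3).
Next 3Q:
Repeated addition: build up to 3Q.
2Q: (12, 0) + (12, 0): same x and y₁ ≡ -y₂, so the sum is 𝒪.
3Q: 𝒪 + (12, 0) = (12, 0) (identity).
3Q = (12, 0).
Finally 4P + 3Q:
(17, 3) + (12, 0). λ = (0 - 3)/(12 - 17) ≡ 28/26 mod 31. 26⁻¹ ≡ 6 (mod 31), so λ ≡ 13.
  x = λ² - 17 - 12 = 169 - 29 ≡ 16; y = λ·(17 - 16) - 3 ≡ 10. → (16, 10)

(16, 10)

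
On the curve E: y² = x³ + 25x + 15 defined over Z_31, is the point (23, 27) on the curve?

yes

y² = 27² ≡ 16; x³ + 25x + 15 = 12757 ≡ 16 (mod 31). 16 = 16.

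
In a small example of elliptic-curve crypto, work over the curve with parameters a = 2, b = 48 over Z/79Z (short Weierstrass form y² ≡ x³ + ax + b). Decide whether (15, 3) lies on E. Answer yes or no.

no

y² = 3² ≡ 9; x³ + 2x + 48 = 3453 ≡ 56 (mod 79). 9 ≠ 56.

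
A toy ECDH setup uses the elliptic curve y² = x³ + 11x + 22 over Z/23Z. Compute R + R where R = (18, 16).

tangent at (18, 16): λ = (3·18² + 11)/(2·16) ≡ 17/9. 9⁻¹ ≡ 18 (mod 23) since 9·18 = 162 ≡ 1, so λ ≡ 17·18 ≡ 7.
  x = λ² - 18 - 18 = 49 - 36 ≡ 13; y = λ·(18 - 13) - 16 ≡ 19. → (13, 19)

(13, 19)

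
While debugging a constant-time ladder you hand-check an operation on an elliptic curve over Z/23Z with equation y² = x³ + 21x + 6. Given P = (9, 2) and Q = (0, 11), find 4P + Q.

First 4P:
Double-and-add on 4 = (100)₂. Start with P = (9, 2) for the leading 1-bit.
double: tangent at (9, 2): λ = (3·9² + 21)/(2·2) ≡ 11/4. 4⁻¹ ≡ 6 (mod 23), so λ ≡ 11·6 ≡ 20.
  x = λ² - 9 - 9 = 400 - 18 ≡ 14; y = λ·(9 - 14) - 2 ≡ 13. → (14, 13)
double: tangent at (14, 13): λ = (3·14² + 21)/(2·13) ≡ 11/3. 3⁻¹ ≡ 8 (mod 23) since 3·8 = 24 ≡ 1, so λ ≡ 11·8 ≡ 19.
  x = λ² - 14 - 14 = 361 - 28 ≡ 11; y = λ·(14 - 11) - 13 ≡ 21. → (11, 21)
4P = (11, 21).
Finally 4P + Q:
(11, 21) + (0, 11). λ = (11 - 21)/(0 - 11) ≡ 13/12 mod 23. 12⁻¹ ≡ 2 (mod 23), so λ ≡ 3.
  x = λ² - 11 - 0 = 9 - 11 ≡ 21; y = λ·(11 - 21) - 21 ≡ 18. → (21, 18)

(21, 18)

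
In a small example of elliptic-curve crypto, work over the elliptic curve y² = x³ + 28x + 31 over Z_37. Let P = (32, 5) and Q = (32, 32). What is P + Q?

O

The two points share x = 32 and their y-coordinates satisfy 5 + 32 ≡ 0 (mod 37), so they are inverses. Their sum is ∞.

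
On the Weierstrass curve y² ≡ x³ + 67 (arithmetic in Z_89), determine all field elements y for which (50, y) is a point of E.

x³ + 0x + 67 = 125067 ≡ 22 (mod 89).
Square roots of 22 mod 89: 17 and 72 (since 17² = 289 ≡ 22).

17, 72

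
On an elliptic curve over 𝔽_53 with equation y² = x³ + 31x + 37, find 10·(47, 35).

(13, 26)

Write P = (47, 35).
Double-and-add on 10 = (1010)₂. Start with P = (47, 35) for the leading 1-bit.
double: tangent at (47, 35): λ = (3·47² + 31)/(2·35) ≡ 33/17. 17⁻¹ ≡ 25 (mod 53) since 17·25 = 425 ≡ 1, so λ ≡ 33·25 ≡ 30.
  x = λ² - 47 - 47 = 900 - 94 ≡ 11; y = λ·(47 - 11) - 35 ≡ 38. → (11, 38)
double: tangent at (11, 38): λ = (3·11² + 31)/(2·38) ≡ 23/23. 23⁻¹ ≡ 30 (mod 53), so λ ≡ 23·30 ≡ 1.
  x = λ² - 11 - 11 = 1 - 22 ≡ 32; y = λ·(11 - 32) - 38 ≡ 47. → (32, 47)
add P: (32, 47) + (47, 35). λ = (35 - 47)/(47 - 32) ≡ 41/15 mod 53. 15⁻¹ ≡ 46 (mod 53) since 15·46 = 690 ≡ 1, so λ ≡ 31.
  x = λ² - 32 - 47 = 961 - 79 ≡ 34; y = λ·(32 - 34) - 47 ≡ 50. → (34, 50)
double: tangent at (34, 50): λ = (3·34² + 31)/(2·50) ≡ 1/47. 47⁻¹ ≡ 44 (mod 53), so λ ≡ 1·44 ≡ 44.
  x = λ² - 34 - 34 = 1936 - 68 ≡ 13; y = λ·(34 - 13) - 50 ≡ 26. → (13, 26)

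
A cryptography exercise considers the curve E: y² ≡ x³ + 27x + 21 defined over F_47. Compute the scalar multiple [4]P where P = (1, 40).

(30, 30)

Repeated addition: build up to 4P.
2P: tangent at (1, 40): λ = (3·1² + 27)/(2·40) ≡ 30/33. 33⁻¹ ≡ 10 (mod 47) since 33·10 = 330 ≡ 1, so λ ≡ 30·10 ≡ 18.
  x = λ² - 1 - 1 = 324 - 2 ≡ 40; y = λ·(1 - 40) - 40 ≡ 10. → (40, 10)
3P: (40, 10) + (1, 40). λ = (40 - 10)/(1 - 40) ≡ 30/8 mod 47. 8⁻¹ ≡ 6 (mod 47), so λ ≡ 39.
  x = λ² - 40 - 1 = 1521 - 41 ≡ 23; y = λ·(40 - 23) - 10 ≡ 42. → (23, 42)
4P: (23, 42) + (1, 40). λ = (40 - 42)/(1 - 23) ≡ 45/25 mod 47. 25⁻¹ ≡ 32 (mod 47) since 25·32 = 800 ≡ 1, so λ ≡ 30.
  x = λ² - 23 - 1 = 900 - 24 ≡ 30; y = λ·(23 - 30) - 42 ≡ 30. → (30, 30)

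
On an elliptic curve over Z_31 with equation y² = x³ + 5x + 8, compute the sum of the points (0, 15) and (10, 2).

(0, 15) + (10, 2). λ = (2 - 15)/(10 - 0) ≡ 18/10 mod 31. 10⁻¹ ≡ 28 (mod 31), so λ ≡ 8.
  x = λ² - 0 - 10 = 64 - 10 ≡ 23; y = λ·(0 - 23) - 15 ≡ 18. → (23, 18)

(23, 18)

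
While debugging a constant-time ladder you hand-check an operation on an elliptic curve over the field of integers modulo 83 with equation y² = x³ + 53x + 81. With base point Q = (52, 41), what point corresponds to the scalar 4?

Repeated addition: build up to 4Q.
2Q: tangent at (52, 41): λ = (3·52² + 53)/(2·41) ≡ 31/82. 82⁻¹ ≡ 82 (mod 83), so λ ≡ 31·82 ≡ 52.
  x = λ² - 52 - 52 = 2704 - 104 ≡ 27; y = λ·(52 - 27) - 41 ≡ 14. → (27, 14)
3Q: (27, 14) + (52, 41). λ = (41 - 14)/(52 - 27) ≡ 27/25 mod 83. 25⁻¹ ≡ 10 (mod 83), so λ ≡ 21.
  x = λ² - 27 - 52 = 441 - 79 ≡ 30; y = λ·(27 - 30) - 14 ≡ 6. → (30, 6)
4Q: (30, 6) + (52, 41). λ = (41 - 6)/(52 - 30) ≡ 35/22 mod 83. 22⁻¹ ≡ 34 (mod 83), so λ ≡ 28.
  x = λ² - 30 - 52 = 784 - 82 ≡ 38; y = λ·(30 - 38) - 6 ≡ 19. → (38, 19)

(38, 19)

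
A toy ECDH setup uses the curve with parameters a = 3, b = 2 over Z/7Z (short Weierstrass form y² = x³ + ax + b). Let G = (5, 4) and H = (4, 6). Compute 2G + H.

(0, 3)

First 2G:
Repeated addition: build up to 2G.
2G: tangent at (5, 4): λ = (3·5² + 3)/(2·4) ≡ 1/1. 1⁻¹ ≡ 1 (mod 7), so λ ≡ 1·1 ≡ 1.
  x = λ² - 5 - 5 = 1 - 10 ≡ 5; y = λ·(5 - 5) - 4 ≡ 3. → (5, 3)
2G = (5, 3).
Finally 2G + H:
(5, 3) + (4, 6). λ = (6 - 3)/(4 - 5) ≡ 3/6 mod 7. 6⁻¹ ≡ 6 (mod 7) since 6·6 = 36 ≡ 1, so λ ≡ 4.
  x = λ² - 5 - 4 = 16 - 9 ≡ 0; y = λ·(5 - 0) - 3 ≡ 3. → (0, 3)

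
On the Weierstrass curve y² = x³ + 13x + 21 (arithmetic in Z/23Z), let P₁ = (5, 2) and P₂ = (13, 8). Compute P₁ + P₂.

(5, 2) + (13, 8). λ = (8 - 2)/(13 - 5) ≡ 6/8 mod 23. 8⁻¹ ≡ 3 (mod 23), so λ ≡ 18.
  x = λ² - 5 - 13 = 324 - 18 ≡ 7; y = λ·(5 - 7) - 2 ≡ 8. → (7, 8)

(7, 8)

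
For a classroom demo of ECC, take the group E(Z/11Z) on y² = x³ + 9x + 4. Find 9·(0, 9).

Write P = (0, 9).
Double-and-add on 9 = (1001)₂. Start with P = (0, 9) for the leading 1-bit.
double: tangent at (0, 9): λ = (3·0² + 9)/(2·9) ≡ 9/7. 7⁻¹ ≡ 8 (mod 11) since 7·8 = 56 ≡ 1, so λ ≡ 9·8 ≡ 6.
  x = λ² - 0 - 0 = 36 - 0 ≡ 3; y = λ·(0 - 3) - 9 ≡ 6. → (3, 6)
double: tangent at (3, 6): λ = (3·3² + 9)/(2·6) ≡ 3/1. 1⁻¹ ≡ 1 (mod 11), so λ ≡ 3·1 ≡ 3.
  x = λ² - 3 - 3 = 9 - 6 ≡ 3; y = λ·(3 - 3) - 6 ≡ 5. → (3, 5)
double: tangent at (3, 5): λ = (3·3² + 9)/(2·5) ≡ 3/10. 10⁻¹ ≡ 10 (mod 11) since 10·10 = 100 ≡ 1, so λ ≡ 3·10 ≡ 8.
  x = λ² - 3 - 3 = 64 - 6 ≡ 3; y = λ·(3 - 3) - 5 ≡ 6. → (3, 6)
add P: (3, 6) + (0, 9). λ = (9 - 6)/(0 - 3) ≡ 3/8 mod 11. 8⁻¹ ≡ 7 (mod 11), so λ ≡ 10.
  x = λ² - 3 - 0 = 100 - 3 ≡ 9; y = λ·(3 - 9) - 6 ≡ 0. → (9, 0)

(9, 0)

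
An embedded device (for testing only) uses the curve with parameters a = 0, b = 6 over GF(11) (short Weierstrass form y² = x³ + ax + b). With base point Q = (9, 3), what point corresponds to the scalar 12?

O

Repeated addition: build up to 12Q.
2Q: tangent at (9, 3): λ = (3·9² + 0)/(2·3) ≡ 1/6. 6⁻¹ ≡ 2 (mod 11), so λ ≡ 1·2 ≡ 2.
  x = λ² - 9 - 9 = 4 - 18 ≡ 8; y = λ·(9 - 8) - 3 ≡ 10. → (8, 10)
3Q: (8, 10) + (9, 3). λ = (3 - 10)/(9 - 8) ≡ 4/1 mod 11. 1⁻¹ ≡ 1 (mod 11) since 1·1 = 1 ≡ 1, so λ ≡ 4.
  x = λ² - 8 - 9 = 16 - 17 ≡ 10; y = λ·(8 - 10) - 10 ≡ 4. → (10, 4)
4Q: (10, 4) + (9, 3). λ = (3 - 4)/(9 - 10) ≡ 10/10 mod 11. 10⁻¹ ≡ 10 (mod 11) since 10·10 = 100 ≡ 1, so λ ≡ 1.
  x = λ² - 10 - 9 = 1 - 19 ≡ 4; y = λ·(10 - 4) - 4 ≡ 2. → (4, 2)
5Q: (4, 2) + (9, 3). λ = (3 - 2)/(9 - 4) ≡ 1/5 mod 11. 5⁻¹ ≡ 9 (mod 11) since 5·9 = 45 ≡ 1, so λ ≡ 9.
  x = λ² - 4 - 9 = 81 - 13 ≡ 2; y = λ·(4 - 2) - 2 ≡ 5. → (2, 5)
6Q: (2, 5) + (9, 3). λ = (3 - 5)/(9 - 2) ≡ 9/7 mod 11. 7⁻¹ ≡ 8 (mod 11), so λ ≡ 6.
  x = λ² - 2 - 9 = 36 - 11 ≡ 3; y = λ·(2 - 3) - 5 ≡ 0. → (3, 0)
7Q: (3, 0) + (9, 3). λ = (3 - 0)/(9 - 3) ≡ 3/6 mod 11. 6⁻¹ ≡ 2 (mod 11) since 6·2 = 12 ≡ 1, so λ ≡ 6.
  x = λ² - 3 - 9 = 36 - 12 ≡ 2; y = λ·(3 - 2) - 0 ≡ 6. → (2, 6)
8Q: (2, 6) + (9, 3). λ = (3 - 6)/(9 - 2) ≡ 8/7 mod 11. 7⁻¹ ≡ 8 (mod 11), so λ ≡ 9.
  x = λ² - 2 - 9 = 81 - 11 ≡ 4; y = λ·(2 - 4) - 6 ≡ 9. → (4, 9)
9Q: (4, 9) + (9, 3). λ = (3 - 9)/(9 - 4) ≡ 5/5 mod 11. 5⁻¹ ≡ 9 (mod 11), so λ ≡ 1.
  x = λ² - 4 - 9 = 1 - 13 ≡ 10; y = λ·(4 - 10) - 9 ≡ 7. → (10, 7)
10Q: (10, 7) + (9, 3). λ = (3 - 7)/(9 - 10) ≡ 7/10 mod 11. 10⁻¹ ≡ 10 (mod 11) since 10·10 = 100 ≡ 1, so λ ≡ 4.
  x = λ² - 10 - 9 = 16 - 19 ≡ 8; y = λ·(10 - 8) - 7 ≡ 1. → (8, 1)
11Q: (8, 1) + (9, 3). λ = (3 - 1)/(9 - 8) ≡ 2/1 mod 11. 1⁻¹ ≡ 1 (mod 11) since 1·1 = 1 ≡ 1, so λ ≡ 2.
  x = λ² - 8 - 9 = 4 - 17 ≡ 9; y = λ·(8 - 9) - 1 ≡ 8. → (9, 8)
12Q: (9, 8) + (9, 3): same x and y₁ ≡ -y₂, so the sum is ∞.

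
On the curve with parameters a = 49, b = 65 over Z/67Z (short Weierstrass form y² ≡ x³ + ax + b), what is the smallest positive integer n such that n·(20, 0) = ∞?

2P: (20, 0) + (20, 0): same x and y₁ ≡ -y₂, so the sum is ∞.
2P = ∞, so the order is 2.

2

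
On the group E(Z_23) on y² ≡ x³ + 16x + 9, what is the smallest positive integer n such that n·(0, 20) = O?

5

2P: tangent at (0, 20): λ = (3·0² + 16)/(2·20) ≡ 16/17. 17⁻¹ ≡ 19 (mod 23), so λ ≡ 16·19 ≡ 5.
  x = λ² - 0 - 0 = 25 - 0 ≡ 2; y = λ·(0 - 2) - 20 ≡ 16. → (2, 16)
3P: (2, 16) + (0, 20). λ = (20 - 16)/(0 - 2) ≡ 4/21 mod 23. 21⁻¹ ≡ 11 (mod 23), so λ ≡ 21.
  x = λ² - 2 - 0 = 441 - 2 ≡ 2; y = λ·(2 - 2) - 16 ≡ 7. → (2, 7)
4P: (2, 7) + (0, 20). λ = (20 - 7)/(0 - 2) ≡ 13/21 mod 23. 21⁻¹ ≡ 11 (mod 23) since 21·11 = 231 ≡ 1, so λ ≡ 5.
  x = λ² - 2 - 0 = 25 - 2 ≡ 0; y = λ·(2 - 0) - 7 ≡ 3. → (0, 3)
5P: (0, 3) + (0, 20): same x and y₁ ≡ -y₂, so the sum is O.
5P = O, so the order is 5.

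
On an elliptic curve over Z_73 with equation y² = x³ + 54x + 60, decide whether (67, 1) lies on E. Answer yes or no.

y² = 1² ≡ 1; x³ + 54x + 60 = 304441 ≡ 31 (mod 73). 1 ≠ 31.

no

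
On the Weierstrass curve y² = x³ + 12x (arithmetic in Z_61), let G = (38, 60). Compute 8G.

Double-and-add on 8 = (1000)₂. Start with G = (38, 60) for the leading 1-bit.
double: tangent at (38, 60): λ = (3·38² + 12)/(2·60) ≡ 13/59. 59⁻¹ ≡ 30 (mod 61), so λ ≡ 13·30 ≡ 24.
  x = λ² - 38 - 38 = 576 - 76 ≡ 12; y = λ·(38 - 12) - 60 ≡ 15. → (12, 15)
double: tangent at (12, 15): λ = (3·12² + 12)/(2·15) ≡ 17/30. 30⁻¹ ≡ 59 (mod 61), so λ ≡ 17·59 ≡ 27.
  x = λ² - 12 - 12 = 729 - 24 ≡ 34; y = λ·(12 - 34) - 15 ≡ 1. → (34, 1)
double: tangent at (34, 1): λ = (3·34² + 12)/(2·1) ≡ 3/2. 2⁻¹ ≡ 31 (mod 61), so λ ≡ 3·31 ≡ 32.
  x = λ² - 34 - 34 = 1024 - 68 ≡ 41; y = λ·(34 - 41) - 1 ≡ 19. → (41, 19)

(41, 19)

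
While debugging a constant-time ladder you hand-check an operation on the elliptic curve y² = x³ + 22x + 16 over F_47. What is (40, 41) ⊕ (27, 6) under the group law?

(12, 38)

(40, 41) + (27, 6). λ = (6 - 41)/(27 - 40) ≡ 12/34 mod 47. 34⁻¹ ≡ 18 (mod 47) since 34·18 = 612 ≡ 1, so λ ≡ 28.
  x = λ² - 40 - 27 = 784 - 67 ≡ 12; y = λ·(40 - 12) - 41 ≡ 38. → (12, 38)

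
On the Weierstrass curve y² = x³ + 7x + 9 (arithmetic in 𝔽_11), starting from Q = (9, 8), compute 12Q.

(6, 5)

Repeated addition: build up to 12Q.
2Q: tangent at (9, 8): λ = (3·9² + 7)/(2·8) ≡ 8/5. 5⁻¹ ≡ 9 (mod 11), so λ ≡ 8·9 ≡ 6.
  x = λ² - 9 - 9 = 36 - 18 ≡ 7; y = λ·(9 - 7) - 8 ≡ 4. → (7, 4)
3Q: (7, 4) + (9, 8). λ = (8 - 4)/(9 - 7) ≡ 4/2 mod 11. 2⁻¹ ≡ 6 (mod 11), so λ ≡ 2.
  x = λ² - 7 - 9 = 4 - 16 ≡ 10; y = λ·(7 - 10) - 4 ≡ 1. → (10, 1)
4Q: (10, 1) + (9, 8). λ = (8 - 1)/(9 - 10) ≡ 7/10 mod 11. 10⁻¹ ≡ 10 (mod 11) since 10·10 = 100 ≡ 1, so λ ≡ 4.
  x = λ² - 10 - 9 = 16 - 19 ≡ 8; y = λ·(10 - 8) - 1 ≡ 7. → (8, 7)
5Q: (8, 7) + (9, 8). λ = (8 - 7)/(9 - 8) ≡ 1/1 mod 11. 1⁻¹ ≡ 1 (mod 11) since 1·1 = 1 ≡ 1, so λ ≡ 1.
  x = λ² - 8 - 9 = 1 - 17 ≡ 6; y = λ·(8 - 6) - 7 ≡ 6. → (6, 6)
6Q: (6, 6) + (9, 8). λ = (8 - 6)/(9 - 6) ≡ 2/3 mod 11. 3⁻¹ ≡ 4 (mod 11), so λ ≡ 8.
  x = λ² - 6 - 9 = 64 - 15 ≡ 5; y = λ·(6 - 5) - 6 ≡ 2. → (5, 2)
7Q: (5, 2) + (9, 8). λ = (8 - 2)/(9 - 5) ≡ 6/4 mod 11. 4⁻¹ ≡ 3 (mod 11) since 4·3 = 12 ≡ 1, so λ ≡ 7.
  x = λ² - 5 - 9 = 49 - 14 ≡ 2; y = λ·(5 - 2) - 2 ≡ 8. → (2, 8)
8Q: (2, 8) + (9, 8). λ = (8 - 8)/(9 - 2) ≡ 0/7 mod 11. 7⁻¹ ≡ 8 (mod 11), so λ ≡ 0.
  x = λ² - 2 - 9 = 0 - 11 ≡ 0; y = λ·(2 - 0) - 8 ≡ 3. → (0, 3)
9Q: (0, 3) + (9, 8). λ = (8 - 3)/(9 - 0) ≡ 5/9 mod 11. 9⁻¹ ≡ 5 (mod 11), so λ ≡ 3.
  x = λ² - 0 - 9 = 9 - 9 ≡ 0; y = λ·(0 - 0) - 3 ≡ 8. → (0, 8)
10Q: (0, 8) + (9, 8). λ = (8 - 8)/(9 - 0) ≡ 0/9 mod 11. 9⁻¹ ≡ 5 (mod 11), so λ ≡ 0.
  x = λ² - 0 - 9 = 0 - 9 ≡ 2; y = λ·(0 - 2) - 8 ≡ 3. → (2, 3)
11Q: (2, 3) + (9, 8). λ = (8 - 3)/(9 - 2) ≡ 5/7 mod 11. 7⁻¹ ≡ 8 (mod 11), so λ ≡ 7.
  x = λ² - 2 - 9 = 49 - 11 ≡ 5; y = λ·(2 - 5) - 3 ≡ 9. → (5, 9)
12Q: (5, 9) + (9, 8). λ = (8 - 9)/(9 - 5) ≡ 10/4 mod 11. 4⁻¹ ≡ 3 (mod 11) since 4·3 = 12 ≡ 1, so λ ≡ 8.
  x = λ² - 5 - 9 = 64 - 14 ≡ 6; y = λ·(5 - 6) - 9 ≡ 5. → (6, 5)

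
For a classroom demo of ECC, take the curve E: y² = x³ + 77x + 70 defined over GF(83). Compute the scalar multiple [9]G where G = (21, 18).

(53, 68)

Repeated addition: build up to 9G.
2G: tangent at (21, 18): λ = (3·21² + 77)/(2·18) ≡ 72/36. 36⁻¹ ≡ 30 (mod 83) since 36·30 = 1080 ≡ 1, so λ ≡ 72·30 ≡ 2.
  x = λ² - 21 - 21 = 4 - 42 ≡ 45; y = λ·(21 - 45) - 18 ≡ 17. → (45, 17)
3G: (45, 17) + (21, 18). λ = (18 - 17)/(21 - 45) ≡ 1/59 mod 83. 59⁻¹ ≡ 38 (mod 83), so λ ≡ 38.
  x = λ² - 45 - 21 = 1444 - 66 ≡ 50; y = λ·(45 - 50) - 17 ≡ 42. → (50, 42)
4G: (50, 42) + (21, 18). λ = (18 - 42)/(21 - 50) ≡ 59/54 mod 83. 54⁻¹ ≡ 20 (mod 83), so λ ≡ 18.
  x = λ² - 50 - 21 = 324 - 71 ≡ 4; y = λ·(50 - 4) - 42 ≡ 39. → (4, 39)
5G: (4, 39) + (21, 18). λ = (18 - 39)/(21 - 4) ≡ 62/17 mod 83. 17⁻¹ ≡ 44 (mod 83), so λ ≡ 72.
  x = λ² - 4 - 21 = 5184 - 25 ≡ 13; y = λ·(4 - 13) - 39 ≡ 60. → (13, 60)
6G: (13, 60) + (21, 18). λ = (18 - 60)/(21 - 13) ≡ 41/8 mod 83. 8⁻¹ ≡ 52 (mod 83), so λ ≡ 57.
  x = λ² - 13 - 21 = 3249 - 34 ≡ 61; y = λ·(13 - 61) - 60 ≡ 26. → (61, 26)
7G: (61, 26) + (21, 18). λ = (18 - 26)/(21 - 61) ≡ 75/43 mod 83. 43⁻¹ ≡ 56 (mod 83), so λ ≡ 50.
  x = λ² - 61 - 21 = 2500 - 82 ≡ 11; y = λ·(61 - 11) - 26 ≡ 67. → (11, 67)
8G: (11, 67) + (21, 18). λ = (18 - 67)/(21 - 11) ≡ 34/10 mod 83. 10⁻¹ ≡ 25 (mod 83), so λ ≡ 20.
  x = λ² - 11 - 21 = 400 - 32 ≡ 36; y = λ·(11 - 36) - 67 ≡ 14. → (36, 14)
9G: (36, 14) + (21, 18). λ = (18 - 14)/(21 - 36) ≡ 4/68 mod 83. 68⁻¹ ≡ 11 (mod 83), so λ ≡ 44.
  x = λ² - 36 - 21 = 1936 - 57 ≡ 53; y = λ·(36 - 53) - 14 ≡ 68. → (53, 68)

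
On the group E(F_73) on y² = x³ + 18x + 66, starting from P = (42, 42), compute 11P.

(68, 17)

Double-and-add on 11 = (1011)₂. Start with P = (42, 42) for the leading 1-bit.
double: tangent at (42, 42): λ = (3·42² + 18)/(2·42) ≡ 54/11. 11⁻¹ ≡ 20 (mod 73) since 11·20 = 220 ≡ 1, so λ ≡ 54·20 ≡ 58.
  x = λ² - 42 - 42 = 3364 - 84 ≡ 68; y = λ·(42 - 68) - 42 ≡ 56. → (68, 56)
double: tangent at (68, 56): λ = (3·68² + 18)/(2·56) ≡ 20/39. 39⁻¹ ≡ 15 (mod 73), so λ ≡ 20·15 ≡ 8.
  x = λ² - 68 - 68 = 64 - 136 ≡ 1; y = λ·(68 - 1) - 56 ≡ 42. → (1, 42)
add P: (1, 42) + (42, 42). λ = (42 - 42)/(42 - 1) ≡ 0/41 mod 73. 41⁻¹ ≡ 57 (mod 73) since 41·57 = 2337 ≡ 1, so λ ≡ 0.
  x = λ² - 1 - 42 = 0 - 43 ≡ 30; y = λ·(1 - 30) - 42 ≡ 31. → (30, 31)
double: tangent at (30, 31): λ = (3·30² + 18)/(2·31) ≡ 17/62. 62⁻¹ ≡ 53 (mod 73) since 62·53 = 3286 ≡ 1, so λ ≡ 17·53 ≡ 25.
  x = λ² - 30 - 30 = 625 - 60 ≡ 54; y = λ·(30 - 54) - 31 ≡ 26. → (54, 26)
add P: (54, 26) + (42, 42). λ = (42 - 26)/(42 - 54) ≡ 16/61 mod 73. 61⁻¹ ≡ 6 (mod 73), so λ ≡ 23.
  x = λ² - 54 - 42 = 529 - 96 ≡ 68; y = λ·(54 - 68) - 26 ≡ 17. → (68, 17)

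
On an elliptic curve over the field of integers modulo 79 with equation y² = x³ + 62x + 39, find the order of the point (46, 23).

2P: tangent at (46, 23): λ = (3·46² + 62)/(2·23) ≡ 11/46. 46⁻¹ ≡ 67 (mod 79) since 46·67 = 3082 ≡ 1, so λ ≡ 11·67 ≡ 26.
  x = λ² - 46 - 46 = 676 - 92 ≡ 31; y = λ·(46 - 31) - 23 ≡ 51. → (31, 51)
3P: (31, 51) + (46, 23). λ = (23 - 51)/(46 - 31) ≡ 51/15 mod 79. 15⁻¹ ≡ 58 (mod 79) since 15·58 = 870 ≡ 1, so λ ≡ 35.
  x = λ² - 31 - 46 = 1225 - 77 ≡ 42; y = λ·(31 - 42) - 51 ≡ 38. → (42, 38)
4P: (42, 38) + (46, 23). λ = (23 - 38)/(46 - 42) ≡ 64/4 mod 79. 4⁻¹ ≡ 20 (mod 79), so λ ≡ 16.
  x = λ² - 42 - 46 = 256 - 88 ≡ 10; y = λ·(42 - 10) - 38 ≡ 0. → (10, 0)
5P: (10, 0) + (46, 23). λ = (23 - 0)/(46 - 10) ≡ 23/36 mod 79. 36⁻¹ ≡ 11 (mod 79), so λ ≡ 16.
  x = λ² - 10 - 46 = 256 - 56 ≡ 42; y = λ·(10 - 42) - 0 ≡ 41. → (42, 41)
6P: (42, 41) + (46, 23). λ = (23 - 41)/(46 - 42) ≡ 61/4 mod 79. 4⁻¹ ≡ 20 (mod 79), so λ ≡ 35.
  x = λ² - 42 - 46 = 1225 - 88 ≡ 31; y = λ·(42 - 31) - 41 ≡ 28. → (31, 28)
7P: (31, 28) + (46, 23). λ = (23 - 28)/(46 - 31) ≡ 74/15 mod 79. 15⁻¹ ≡ 58 (mod 79), so λ ≡ 26.
  x = λ² - 31 - 46 = 676 - 77 ≡ 46; y = λ·(31 - 46) - 28 ≡ 56. → (46, 56)
8P: (46, 56) + (46, 23): same x and y₁ ≡ -y₂, so the sum is O.
8P = O, so the order is 8.

8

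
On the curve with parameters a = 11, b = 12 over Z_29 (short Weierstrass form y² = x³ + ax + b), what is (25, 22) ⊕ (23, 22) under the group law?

(25, 22) + (23, 22). λ = (22 - 22)/(23 - 25) ≡ 0/27 mod 29. 27⁻¹ ≡ 14 (mod 29) since 27·14 = 378 ≡ 1, so λ ≡ 0.
  x = λ² - 25 - 23 = 0 - 48 ≡ 10; y = λ·(25 - 10) - 22 ≡ 7. → (10, 7)

(10, 7)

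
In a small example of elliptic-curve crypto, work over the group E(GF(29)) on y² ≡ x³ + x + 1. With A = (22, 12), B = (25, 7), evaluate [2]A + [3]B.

First 2A:
Repeated addition: build up to 2A.
2A: tangent at (22, 12): λ = (3·22² + 1)/(2·12) ≡ 3/24. 24⁻¹ ≡ 23 (mod 29) since 24·23 = 552 ≡ 1, so λ ≡ 3·23 ≡ 11.
  x = λ² - 22 - 22 = 121 - 44 ≡ 19; y = λ·(22 - 19) - 12 ≡ 21. → (19, 21)
2A = (19, 21).
Next 3B:
Repeated addition: build up to 3B.
2B: tangent at (25, 7): λ = (3·25² + 1)/(2·7) ≡ 20/14. 14⁻¹ ≡ 27 (mod 29), so λ ≡ 20·27 ≡ 18.
  x = λ² - 25 - 25 = 324 - 50 ≡ 13; y = λ·(25 - 13) - 7 ≡ 6. → (13, 6)
3B: (13, 6) + (25, 7). λ = (7 - 6)/(25 - 13) ≡ 1/12 mod 29. 12⁻¹ ≡ 17 (mod 29), so λ ≡ 17.
  x = λ² - 13 - 25 = 289 - 38 ≡ 19; y = λ·(13 - 19) - 6 ≡ 8. → (19, 8)
3B = (19, 8).
Finally 2A + 3B:
(19, 21) + (19, 8): same x and y₁ ≡ -y₂, so the sum is ∞.

O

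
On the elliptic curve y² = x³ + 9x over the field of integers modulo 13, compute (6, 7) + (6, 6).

The two points share x = 6 and their y-coordinates satisfy 7 + 6 ≡ 0 (mod 13), so they are inverses. Their sum is the point at infinity.

O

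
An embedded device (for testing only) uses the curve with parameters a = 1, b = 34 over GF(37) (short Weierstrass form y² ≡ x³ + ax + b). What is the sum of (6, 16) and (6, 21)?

O

The two points share x = 6 and their y-coordinates satisfy 16 + 21 ≡ 0 (mod 37), so they are inverses. Their sum is O.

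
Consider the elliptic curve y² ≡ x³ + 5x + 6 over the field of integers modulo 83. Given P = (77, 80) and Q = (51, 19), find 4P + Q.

First 4P:
Repeated addition: build up to 4P.
2P: tangent at (77, 80): λ = (3·77² + 5)/(2·80) ≡ 30/77. 77⁻¹ ≡ 69 (mod 83) since 77·69 = 5313 ≡ 1, so λ ≡ 30·69 ≡ 78.
  x = λ² - 77 - 77 = 6084 - 154 ≡ 37; y = λ·(77 - 37) - 80 ≡ 52. → (37, 52)
3P: (37, 52) + (77, 80). λ = (80 - 52)/(77 - 37) ≡ 28/40 mod 83. 40⁻¹ ≡ 27 (mod 83) since 40·27 = 1080 ≡ 1, so λ ≡ 9.
  x = λ² - 37 - 77 = 81 - 114 ≡ 50; y = λ·(37 - 50) - 52 ≡ 80. → (50, 80)
4P: (50, 80) + (77, 80). λ = (80 - 80)/(77 - 50) ≡ 0/27 mod 83. 27⁻¹ ≡ 40 (mod 83) since 27·40 = 1080 ≡ 1, so λ ≡ 0.
  x = λ² - 50 - 77 = 0 - 127 ≡ 39; y = λ·(50 - 39) - 80 ≡ 3. → (39, 3)
4P = (39, 3).
Finally 4P + Q:
(39, 3) + (51, 19). λ = (19 - 3)/(51 - 39) ≡ 16/12 mod 83. 12⁻¹ ≡ 7 (mod 83) since 12·7 = 84 ≡ 1, so λ ≡ 29.
  x = λ² - 39 - 51 = 841 - 90 ≡ 4; y = λ·(39 - 4) - 3 ≡ 16. → (4, 16)

(4, 16)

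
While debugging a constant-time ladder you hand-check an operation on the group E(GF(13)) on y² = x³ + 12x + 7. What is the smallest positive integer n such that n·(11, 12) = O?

2P: tangent at (11, 12): λ = (3·11² + 12)/(2·12) ≡ 11/11. 11⁻¹ ≡ 6 (mod 13) since 11·6 = 66 ≡ 1, so λ ≡ 11·6 ≡ 1.
  x = λ² - 11 - 11 = 1 - 22 ≡ 5; y = λ·(11 - 5) - 12 ≡ 7. → (5, 7)
3P: (5, 7) + (11, 12). λ = (12 - 7)/(11 - 5) ≡ 5/6 mod 13. 6⁻¹ ≡ 11 (mod 13), so λ ≡ 3.
  x = λ² - 5 - 11 = 9 - 16 ≡ 6; y = λ·(5 - 6) - 7 ≡ 3. → (6, 3)
4P: (6, 3) + (11, 12). λ = (12 - 3)/(11 - 6) ≡ 9/5 mod 13. 5⁻¹ ≡ 8 (mod 13), so λ ≡ 7.
  x = λ² - 6 - 11 = 49 - 17 ≡ 6; y = λ·(6 - 6) - 3 ≡ 10. → (6, 10)
5P: (6, 10) + (11, 12). λ = (12 - 10)/(11 - 6) ≡ 2/5 mod 13. 5⁻¹ ≡ 8 (mod 13), so λ ≡ 3.
  x = λ² - 6 - 11 = 9 - 17 ≡ 5; y = λ·(6 - 5) - 10 ≡ 6. → (5, 6)
6P: (5, 6) + (11, 12). λ = (12 - 6)/(11 - 5) ≡ 6/6 mod 13. 6⁻¹ ≡ 11 (mod 13) since 6·11 = 66 ≡ 1, so λ ≡ 1.
  x = λ² - 5 - 11 = 1 - 16 ≡ 11; y = λ·(5 - 11) - 6 ≡ 1. → (11, 1)
7P: (11, 1) + (11, 12): same x and y₁ ≡ -y₂, so the sum is O.
7P = O, so the order is 7.

7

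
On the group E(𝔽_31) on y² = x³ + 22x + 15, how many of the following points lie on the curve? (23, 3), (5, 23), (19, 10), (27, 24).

(23, 3): 3² ≡ 9, rhs ≡ 9 → on.
(5, 23): 23² ≡ 2, rhs ≡ 2 → on.
(19, 10): 10² ≡ 7, rhs ≡ 7 → on.
(27, 24): 24² ≡ 18, rhs ≡ 18 → on.

4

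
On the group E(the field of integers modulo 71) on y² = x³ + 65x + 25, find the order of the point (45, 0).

2

2P: (45, 0) + (45, 0): same x and y₁ ≡ -y₂, so the sum is ∞.
2P = ∞, so the order is 2.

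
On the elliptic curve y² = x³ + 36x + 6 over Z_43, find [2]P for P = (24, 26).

tangent at (24, 26): λ = (3·24² + 36)/(2·26) ≡ 1/9. 9⁻¹ ≡ 24 (mod 43), so λ ≡ 1·24 ≡ 24.
  x = λ² - 24 - 24 = 576 - 48 ≡ 12; y = λ·(24 - 12) - 26 ≡ 4. → (12, 4)

(12, 4)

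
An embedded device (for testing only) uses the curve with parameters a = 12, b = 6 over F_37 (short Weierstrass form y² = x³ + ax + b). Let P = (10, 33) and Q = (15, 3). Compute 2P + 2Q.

(22, 15)

First 2P:
Repeated addition: build up to 2P.
2P: tangent at (10, 33): λ = (3·10² + 12)/(2·33) ≡ 16/29. 29⁻¹ ≡ 23 (mod 37), so λ ≡ 16·23 ≡ 35.
  x = λ² - 10 - 10 = 1225 - 20 ≡ 21; y = λ·(10 - 21) - 33 ≡ 26. → (21, 26)
2P = (21, 26).
Next 2Q:
Repeated addition: build up to 2Q.
2Q: tangent at (15, 3): λ = (3·15² + 12)/(2·3) ≡ 21/6. 6⁻¹ ≡ 31 (mod 37), so λ ≡ 21·31 ≡ 22.
  x = λ² - 15 - 15 = 484 - 30 ≡ 10; y = λ·(15 - 10) - 3 ≡ 33. → (10, 33)
2Q = (10, 33).
Finally 2P + 2Q:
(21, 26) + (10, 33). λ = (33 - 26)/(10 - 21) ≡ 7/26 mod 37. 26⁻¹ ≡ 10 (mod 37), so λ ≡ 33.
  x = λ² - 21 - 10 = 1089 - 31 ≡ 22; y = λ·(21 - 22) - 26 ≡ 15. → (22, 15)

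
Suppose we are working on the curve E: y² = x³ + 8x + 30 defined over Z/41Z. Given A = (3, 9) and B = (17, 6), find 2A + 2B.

(34, 0)

First 2A:
Repeated addition: build up to 2A.
2A: tangent at (3, 9): λ = (3·3² + 8)/(2·9) ≡ 35/18. 18⁻¹ ≡ 16 (mod 41), so λ ≡ 35·16 ≡ 27.
  x = λ² - 3 - 3 = 729 - 6 ≡ 26; y = λ·(3 - 26) - 9 ≡ 26. → (26, 26)
2A = (26, 26).
Next 2B:
Repeated addition: build up to 2B.
2B: tangent at (17, 6): λ = (3·17² + 8)/(2·6) ≡ 14/12. 12⁻¹ ≡ 24 (mod 41), so λ ≡ 14·24 ≡ 8.
  x = λ² - 17 - 17 = 64 - 34 ≡ 30; y = λ·(17 - 30) - 6 ≡ 13. → (30, 13)
2B = (30, 13).
Finally 2A + 2B:
(26, 26) + (30, 13). λ = (13 - 26)/(30 - 26) ≡ 28/4 mod 41. 4⁻¹ ≡ 31 (mod 41) since 4·31 = 124 ≡ 1, so λ ≡ 7.
  x = λ² - 26 - 30 = 49 - 56 ≡ 34; y = λ·(26 - 34) - 26 ≡ 0. → (34, 0)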